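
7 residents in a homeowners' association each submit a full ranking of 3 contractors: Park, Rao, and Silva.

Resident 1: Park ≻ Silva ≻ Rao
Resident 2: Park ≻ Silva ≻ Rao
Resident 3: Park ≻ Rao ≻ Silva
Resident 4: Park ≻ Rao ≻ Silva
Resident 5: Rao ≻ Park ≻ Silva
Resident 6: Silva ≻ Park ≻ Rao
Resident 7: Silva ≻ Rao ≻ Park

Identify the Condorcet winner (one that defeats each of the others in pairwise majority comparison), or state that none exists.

Park

Head-to-head results (7 voters total):
Park vs Rao: Park wins 5–2.
Park vs Silva: Park wins 5–2.
Rao vs Silva: Silva wins 4–3.
Park beats each rival — Rao (5–2), Silva (5–2) — so Park is the Condorcet winner.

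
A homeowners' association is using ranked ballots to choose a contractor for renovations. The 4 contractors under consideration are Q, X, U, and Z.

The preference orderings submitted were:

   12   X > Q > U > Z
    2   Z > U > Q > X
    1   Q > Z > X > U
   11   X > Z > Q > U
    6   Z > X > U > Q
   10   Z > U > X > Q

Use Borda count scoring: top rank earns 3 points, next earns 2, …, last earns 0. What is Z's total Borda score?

Borda scores:
  Q: 12·2 + 2·1 + 3 + 11·1 + 6·0 + 10·0 = 40
  X: 12·3 + 2·0 + 1 + 11·3 + 6·2 + 10·1 = 92
  U: 12·1 + 2·2 + 0 + 11·0 + 6·1 + 10·2 = 42
  Z: 12·0 + 2·3 + 2 + 11·2 + 6·3 + 10·3 = 78

78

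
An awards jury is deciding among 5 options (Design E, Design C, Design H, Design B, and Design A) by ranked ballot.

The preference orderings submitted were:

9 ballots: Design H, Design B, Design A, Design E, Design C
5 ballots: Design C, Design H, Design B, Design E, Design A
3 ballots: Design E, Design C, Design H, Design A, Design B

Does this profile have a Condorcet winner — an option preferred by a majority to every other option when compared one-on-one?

Yes

Head-to-head results (17 voters total):
Design E vs Design C: Design E wins 12–5.
Design E vs Design H: Design H wins 14–3.
Design E vs Design B: Design B wins 14–3.
Design E vs Design A: Design A wins 9–8.
Design C vs Design H: Design H wins 9–8.
Design C vs Design B: Design B wins 9–8.
Design C vs Design A: Design A wins 9–8.
Design H vs Design B: Design H wins 17–0.
Design H vs Design A: Design H wins 17–0.
Design B vs Design A: Design B wins 14–3.
Design H beats each rival — Design E (14–3), Design C (9–8), Design B (17–0), Design A (17–0) — so Design H is the Condorcet winner.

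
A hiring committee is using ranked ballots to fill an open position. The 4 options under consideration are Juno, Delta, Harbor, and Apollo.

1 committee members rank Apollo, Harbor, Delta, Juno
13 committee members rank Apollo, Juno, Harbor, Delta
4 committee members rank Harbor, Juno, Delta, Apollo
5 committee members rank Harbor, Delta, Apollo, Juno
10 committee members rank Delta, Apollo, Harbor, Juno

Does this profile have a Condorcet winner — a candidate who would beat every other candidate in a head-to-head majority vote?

No

Head-to-head results (33 voters total):
Juno vs Delta: Juno wins 17–16.
Juno vs Harbor: Harbor wins 20–13.
Juno vs Apollo: Apollo wins 29–4.
Delta vs Harbor: Harbor wins 23–10.
Delta vs Apollo: Delta wins 19–14.
Harbor vs Apollo: Apollo wins 24–9.
No candidate beats all others: Juno beats Delta beats Apollo beats Juno, a majority cycle.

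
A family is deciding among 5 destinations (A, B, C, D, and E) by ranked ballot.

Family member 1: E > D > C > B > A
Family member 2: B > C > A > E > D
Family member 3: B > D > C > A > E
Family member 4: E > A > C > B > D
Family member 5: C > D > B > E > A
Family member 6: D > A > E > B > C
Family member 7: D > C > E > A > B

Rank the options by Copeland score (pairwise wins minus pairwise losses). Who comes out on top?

Pairwise results:
  A vs B: B wins 4–3.
  A vs C: C wins 5–2.
  A vs D: D wins 5–2.
  A vs E: E wins 4–3.
  B vs C: C wins 4–3.
  B vs D: D wins 4–3.
  B vs E: E wins 4–3.
  C vs D: D wins 4–3.
  C vs E: C wins 4–3.
  D vs E: D wins 4–3.
Copeland scores (wins − losses):
  A: 0 − 4 = -4
  B: 1 − 3 = -2
  C: 3 − 1 = 2
  D: 4 − 0 = 4
  E: 2 − 2 = 0
D has the best Copeland score.

D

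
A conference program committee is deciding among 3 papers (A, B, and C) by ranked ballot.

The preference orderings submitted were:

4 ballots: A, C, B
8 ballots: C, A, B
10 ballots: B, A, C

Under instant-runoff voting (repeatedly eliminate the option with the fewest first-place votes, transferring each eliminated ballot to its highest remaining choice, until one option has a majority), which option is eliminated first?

A

Round 1: B 10, C 8, A 4. A has the fewest and is eliminated.
Round 2: C 12, B 10. C has a majority.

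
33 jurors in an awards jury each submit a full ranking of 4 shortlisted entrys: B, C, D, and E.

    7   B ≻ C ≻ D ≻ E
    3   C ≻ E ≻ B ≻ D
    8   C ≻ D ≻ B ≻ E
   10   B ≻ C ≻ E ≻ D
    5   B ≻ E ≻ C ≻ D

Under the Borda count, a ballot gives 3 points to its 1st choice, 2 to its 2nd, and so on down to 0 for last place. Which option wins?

Borda scores:
  B: 7·3 + 3·1 + 8·1 + 10·3 + 5·3 = 77
  C: 7·2 + 3·3 + 8·3 + 10·2 + 5·1 = 72
  D: 7·1 + 3·0 + 8·2 + 10·0 + 5·0 = 23
  E: 7·0 + 3·2 + 8·0 + 10·1 + 5·2 = 26
B has the highest total.

B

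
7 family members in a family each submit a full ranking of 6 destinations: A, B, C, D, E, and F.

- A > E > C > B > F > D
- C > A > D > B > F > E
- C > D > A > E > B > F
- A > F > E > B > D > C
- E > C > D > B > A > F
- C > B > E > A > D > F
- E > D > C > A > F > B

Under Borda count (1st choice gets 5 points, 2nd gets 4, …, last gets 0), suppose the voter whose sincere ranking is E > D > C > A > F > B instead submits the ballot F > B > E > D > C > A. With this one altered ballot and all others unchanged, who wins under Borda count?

Borda totals with the altered ballot: A 20, B 17, C 23, D 14, E 20, F 11.
The winner is unchanged: still C.

C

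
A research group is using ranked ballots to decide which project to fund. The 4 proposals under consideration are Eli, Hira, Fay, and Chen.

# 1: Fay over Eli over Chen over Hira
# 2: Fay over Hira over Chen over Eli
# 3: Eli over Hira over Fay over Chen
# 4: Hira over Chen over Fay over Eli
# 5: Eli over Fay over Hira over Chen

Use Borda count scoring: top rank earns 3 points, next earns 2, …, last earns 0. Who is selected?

Fay

Borda scores:
  Eli: 2 + 0 + 3 + 0 + 3 = 8
  Hira: 0 + 2 + 2 + 3 + 1 = 8
  Fay: 3 + 3 + 1 + 1 + 2 = 10
  Chen: 1 + 1 + 0 + 2 + 0 = 4
Fay has the highest total.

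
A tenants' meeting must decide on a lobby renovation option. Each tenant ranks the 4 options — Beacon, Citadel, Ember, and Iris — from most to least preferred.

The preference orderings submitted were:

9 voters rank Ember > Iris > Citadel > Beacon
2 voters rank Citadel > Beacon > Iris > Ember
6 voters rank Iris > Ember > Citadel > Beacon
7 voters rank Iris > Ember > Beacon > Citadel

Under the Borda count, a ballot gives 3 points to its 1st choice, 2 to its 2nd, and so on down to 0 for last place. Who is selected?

Iris

Borda scores:
  Beacon: 9·0 + 2·2 + 6·0 + 7·1 = 11
  Citadel: 9·1 + 2·3 + 6·1 + 7·0 = 21
  Ember: 9·3 + 2·0 + 6·2 + 7·2 = 53
  Iris: 9·2 + 2·1 + 6·3 + 7·3 = 59
Iris has the highest total.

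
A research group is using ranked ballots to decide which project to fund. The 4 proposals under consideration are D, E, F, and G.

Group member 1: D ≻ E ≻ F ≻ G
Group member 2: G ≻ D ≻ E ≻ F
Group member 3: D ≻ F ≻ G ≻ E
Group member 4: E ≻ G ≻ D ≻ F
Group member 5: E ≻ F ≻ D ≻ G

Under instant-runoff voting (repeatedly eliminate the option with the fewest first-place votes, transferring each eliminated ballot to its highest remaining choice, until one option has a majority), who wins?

D

Round 1: D 2, E 2, G 1, F 0. F has the fewest and is eliminated.
Round 2: D 2, E 2, G 1. G has the fewest and is eliminated.
Round 3: D 3, E 2. D has a majority.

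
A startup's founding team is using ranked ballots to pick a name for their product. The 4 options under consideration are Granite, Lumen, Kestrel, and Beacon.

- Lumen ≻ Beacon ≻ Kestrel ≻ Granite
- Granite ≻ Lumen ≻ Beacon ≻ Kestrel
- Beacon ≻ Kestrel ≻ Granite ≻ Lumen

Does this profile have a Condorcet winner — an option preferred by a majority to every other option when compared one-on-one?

No

Head-to-head results (3 voters total):
Granite vs Lumen: Granite wins 2–1.
Granite vs Kestrel: Kestrel wins 2–1.
Granite vs Beacon: Beacon wins 2–1.
Lumen vs Kestrel: Lumen wins 2–1.
Lumen vs Beacon: Lumen wins 2–1.
Kestrel vs Beacon: Beacon wins 3–0.
No candidate beats all others: Granite beats Lumen beats Kestrel beats Granite, a majority cycle.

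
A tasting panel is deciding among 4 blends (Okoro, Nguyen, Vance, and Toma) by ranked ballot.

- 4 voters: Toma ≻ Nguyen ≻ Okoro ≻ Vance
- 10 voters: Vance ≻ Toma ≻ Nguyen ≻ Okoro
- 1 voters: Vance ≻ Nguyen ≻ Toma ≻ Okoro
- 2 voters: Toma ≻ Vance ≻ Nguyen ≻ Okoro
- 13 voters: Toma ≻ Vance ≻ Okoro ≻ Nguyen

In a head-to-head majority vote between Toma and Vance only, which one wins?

Toma

Ballots ranking Toma above Vance: 4+2+13 = 19.
Ballots ranking Vance above Toma: 10+1 = 11.
Toma wins the head-to-head, 19–11.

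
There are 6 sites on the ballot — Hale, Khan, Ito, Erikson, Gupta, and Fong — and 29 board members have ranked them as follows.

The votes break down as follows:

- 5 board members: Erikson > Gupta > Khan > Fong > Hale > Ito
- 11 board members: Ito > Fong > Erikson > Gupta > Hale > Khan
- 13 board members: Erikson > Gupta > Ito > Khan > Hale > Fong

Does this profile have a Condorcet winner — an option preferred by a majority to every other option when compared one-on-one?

Head-to-head results (29 voters total):
Hale vs Khan: Khan wins 18–11.
Hale vs Ito: Ito wins 24–5.
Hale vs Erikson: Erikson wins 29–0.
Hale vs Gupta: Gupta wins 29–0.
Hale vs Fong: Fong wins 16–13.
Khan vs Ito: Ito wins 24–5.
Khan vs Erikson: Erikson wins 29–0.
Khan vs Gupta: Gupta wins 29–0.
Khan vs Fong: Khan wins 18–11.
Ito vs Erikson: Erikson wins 18–11.
Ito vs Gupta: Gupta wins 18–11.
Ito vs Fong: Ito wins 24–5.
Erikson vs Gupta: Erikson wins 29–0.
Erikson vs Fong: Erikson wins 18–11.
Gupta vs Fong: Gupta wins 18–11.
Erikson beats each rival — Hale (29–0), Khan (29–0), Ito (18–11), Gupta (29–0), Fong (18–11) — so Erikson is the Condorcet winner.

Yes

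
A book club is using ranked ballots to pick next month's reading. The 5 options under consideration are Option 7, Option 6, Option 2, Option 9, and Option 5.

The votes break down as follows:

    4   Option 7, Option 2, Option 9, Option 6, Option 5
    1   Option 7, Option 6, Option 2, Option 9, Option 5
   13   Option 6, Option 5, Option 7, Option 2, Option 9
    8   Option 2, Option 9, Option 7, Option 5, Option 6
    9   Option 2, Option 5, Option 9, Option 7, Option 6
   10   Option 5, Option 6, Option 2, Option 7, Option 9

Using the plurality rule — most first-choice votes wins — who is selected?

First-place vote totals:
  Option 7: 5
  Option 6: 13
  Option 2: 17
  Option 9: 0
  Option 5: 10
Option 2 has the most first-place votes.

Option 2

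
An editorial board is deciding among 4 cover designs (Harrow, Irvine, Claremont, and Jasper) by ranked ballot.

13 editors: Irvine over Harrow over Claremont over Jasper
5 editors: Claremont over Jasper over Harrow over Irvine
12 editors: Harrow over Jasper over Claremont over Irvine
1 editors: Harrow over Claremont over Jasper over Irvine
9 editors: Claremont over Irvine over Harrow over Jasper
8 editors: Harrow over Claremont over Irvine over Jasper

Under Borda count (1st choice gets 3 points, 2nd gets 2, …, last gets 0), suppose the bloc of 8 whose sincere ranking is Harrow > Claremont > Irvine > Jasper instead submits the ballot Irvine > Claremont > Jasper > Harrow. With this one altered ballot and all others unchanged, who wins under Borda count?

Claremont

Borda totals with the altered ballot: Harrow 79, Irvine 81, Claremont 85, Jasper 43.
The switch changes the winner from Harrow to Claremont.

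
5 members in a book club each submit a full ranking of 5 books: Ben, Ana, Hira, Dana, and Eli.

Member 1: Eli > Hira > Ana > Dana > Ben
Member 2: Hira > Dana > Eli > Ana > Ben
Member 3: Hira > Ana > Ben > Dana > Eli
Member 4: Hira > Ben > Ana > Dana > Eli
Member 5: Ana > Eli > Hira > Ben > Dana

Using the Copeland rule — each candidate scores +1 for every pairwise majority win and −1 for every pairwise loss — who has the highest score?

Hira

Pairwise results:
  Ben vs Ana: Ana wins 4–1.
  Ben vs Hira: Hira wins 5–0.
  Ben vs Dana: Ben wins 3–2.
  Ben vs Eli: Eli wins 3–2.
  Ana vs Hira: Hira wins 4–1.
  Ana vs Dana: Ana wins 4–1.
  Ana vs Eli: Ana wins 3–2.
  Hira vs Dana: Hira wins 5–0.
  Hira vs Eli: Hira wins 3–2.
  Dana vs Eli: Dana wins 3–2.
Copeland scores (wins − losses):
  Ben: 1 − 3 = -2
  Ana: 3 − 1 = 2
  Hira: 4 − 0 = 4
  Dana: 1 − 3 = -2
  Eli: 1 − 3 = -2
Hira has the best Copeland score.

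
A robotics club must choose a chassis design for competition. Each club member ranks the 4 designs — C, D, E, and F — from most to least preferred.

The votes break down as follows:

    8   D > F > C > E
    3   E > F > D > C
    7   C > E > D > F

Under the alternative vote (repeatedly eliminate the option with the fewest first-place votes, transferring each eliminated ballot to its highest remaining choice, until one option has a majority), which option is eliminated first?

F

Round 1: D 8, C 7, E 3, F 0. F has the fewest and is eliminated.
Round 2: D 8, C 7, E 3. E has the fewest and is eliminated.
Round 3: D 11, C 7. D has a majority.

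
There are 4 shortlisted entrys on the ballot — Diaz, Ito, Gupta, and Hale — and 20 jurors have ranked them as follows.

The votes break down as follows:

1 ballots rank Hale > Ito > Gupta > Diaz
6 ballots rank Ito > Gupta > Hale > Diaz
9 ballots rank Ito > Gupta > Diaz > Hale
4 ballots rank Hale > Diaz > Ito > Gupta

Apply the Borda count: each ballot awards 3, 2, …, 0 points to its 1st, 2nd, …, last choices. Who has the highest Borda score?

Borda scores:
  Diaz: 0 + 6·0 + 9·1 + 4·2 = 17
  Ito: 2 + 6·3 + 9·3 + 4·1 = 51
  Gupta: 1 + 6·2 + 9·2 + 4·0 = 31
  Hale: 3 + 6·1 + 9·0 + 4·3 = 21
Ito has the highest total.

Ito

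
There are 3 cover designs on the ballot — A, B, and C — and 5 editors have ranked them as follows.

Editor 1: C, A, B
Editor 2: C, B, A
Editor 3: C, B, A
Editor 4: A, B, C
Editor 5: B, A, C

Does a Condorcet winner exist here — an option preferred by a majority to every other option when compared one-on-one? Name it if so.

Head-to-head results (5 voters total):
A vs B: B wins 3–2.
A vs C: C wins 3–2.
B vs C: C wins 3–2.
C beats each rival — A (3–2), B (3–2) — so C is the Condorcet winner.

C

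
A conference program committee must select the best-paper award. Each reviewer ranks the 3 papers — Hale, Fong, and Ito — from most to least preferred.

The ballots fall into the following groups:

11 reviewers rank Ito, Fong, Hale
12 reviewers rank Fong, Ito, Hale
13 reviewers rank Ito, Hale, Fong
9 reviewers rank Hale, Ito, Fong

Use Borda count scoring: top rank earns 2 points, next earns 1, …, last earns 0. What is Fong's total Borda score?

Borda scores:
  Hale: 11·0 + 12·0 + 13·1 + 9·2 = 31
  Fong: 11·1 + 12·2 + 13·0 + 9·0 = 35
  Ito: 11·2 + 12·1 + 13·2 + 9·1 = 69

35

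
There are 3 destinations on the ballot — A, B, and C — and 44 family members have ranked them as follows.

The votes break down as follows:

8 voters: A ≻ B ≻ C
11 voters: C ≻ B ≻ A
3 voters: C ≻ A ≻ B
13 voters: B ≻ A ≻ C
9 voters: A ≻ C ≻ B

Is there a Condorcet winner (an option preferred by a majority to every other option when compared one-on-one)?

Head-to-head results (44 voters total):
A vs B: B wins 24–20.
A vs C: A wins 30–14.
B vs C: C wins 23–21.
No candidate beats all others: A beats C beats B beats A, a majority cycle.

No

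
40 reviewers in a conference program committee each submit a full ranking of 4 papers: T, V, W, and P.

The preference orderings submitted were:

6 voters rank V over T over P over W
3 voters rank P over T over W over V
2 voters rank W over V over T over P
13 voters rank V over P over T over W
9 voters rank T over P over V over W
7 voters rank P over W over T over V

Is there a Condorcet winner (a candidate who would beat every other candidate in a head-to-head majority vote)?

Head-to-head results (40 voters total):
T vs V: V wins 21–19.
T vs W: T wins 31–9.
T vs P: P wins 23–17.
V vs W: V wins 28–12.
V vs P: V wins 21–19.
W vs P: P wins 38–2.
V beats each rival — T (21–19), W (28–12), P (21–19) — so V is the Condorcet winner.

Yes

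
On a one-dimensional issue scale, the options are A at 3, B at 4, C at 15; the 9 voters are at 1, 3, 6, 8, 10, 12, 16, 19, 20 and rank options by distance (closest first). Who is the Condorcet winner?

With single-peaked preferences on a line, the Condorcet winner is the candidate closest to the median voter.
The median voter (position 10) is closest to C at 15.
Check: C vs A — voters closer to C: 5 of 9.

C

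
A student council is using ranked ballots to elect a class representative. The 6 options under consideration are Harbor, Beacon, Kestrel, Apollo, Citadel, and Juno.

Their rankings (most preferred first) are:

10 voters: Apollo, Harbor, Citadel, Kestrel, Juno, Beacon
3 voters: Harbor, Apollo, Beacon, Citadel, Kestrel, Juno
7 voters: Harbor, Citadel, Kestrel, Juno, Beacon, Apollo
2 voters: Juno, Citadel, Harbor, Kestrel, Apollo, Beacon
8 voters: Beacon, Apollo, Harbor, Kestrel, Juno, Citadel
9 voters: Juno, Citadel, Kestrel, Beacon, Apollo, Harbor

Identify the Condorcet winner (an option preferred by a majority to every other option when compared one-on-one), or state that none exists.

None — there is no Condorcet winner

Head-to-head results (39 voters total):
Harbor vs Beacon: Harbor wins 22–17.
Harbor vs Kestrel: Harbor wins 30–9.
Harbor vs Apollo: Apollo wins 27–12.
Harbor vs Citadel: Harbor wins 28–11.
Harbor vs Juno: Harbor wins 28–11.
Beacon vs Kestrel: Kestrel wins 28–11.
Beacon vs Apollo: Beacon wins 24–15.
Beacon vs Citadel: Citadel wins 28–11.
Beacon vs Juno: Juno wins 28–11.
Kestrel vs Apollo: Apollo wins 21–18.
Kestrel vs Citadel: Citadel wins 31–8.
Kestrel vs Juno: Kestrel wins 28–11.
Apollo vs Citadel: Apollo wins 21–18.
Apollo vs Juno: Apollo wins 21–18.
Citadel vs Juno: Citadel wins 20–19.
No candidate beats all others: Harbor beats Beacon beats Apollo beats Harbor, a majority cycle.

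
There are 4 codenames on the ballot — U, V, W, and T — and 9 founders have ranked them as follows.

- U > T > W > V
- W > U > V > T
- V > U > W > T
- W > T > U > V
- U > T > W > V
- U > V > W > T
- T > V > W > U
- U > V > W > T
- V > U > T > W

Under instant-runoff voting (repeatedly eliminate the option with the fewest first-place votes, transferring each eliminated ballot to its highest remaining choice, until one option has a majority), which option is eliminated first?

Round 1: U 4, V 2, W 2, T 1. T has the fewest and is eliminated.
Round 2: U 4, V 3, W 2. W has the fewest and is eliminated.
Round 3: U 6, V 3. U has a majority.

T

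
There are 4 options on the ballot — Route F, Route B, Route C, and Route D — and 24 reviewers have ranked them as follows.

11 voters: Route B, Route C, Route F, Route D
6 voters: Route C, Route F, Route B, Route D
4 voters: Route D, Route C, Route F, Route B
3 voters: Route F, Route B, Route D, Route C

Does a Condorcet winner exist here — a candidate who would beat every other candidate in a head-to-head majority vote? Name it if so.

There is no Condorcet winner

Head-to-head results (24 voters total):
Route F vs Route B: Route F wins 13–11.
Route F vs Route C: Route C wins 21–3.
Route F vs Route D: Route F wins 20–4.
Route B vs Route C: Route B wins 14–10.
Route B vs Route D: Route B wins 20–4.
Route C vs Route D: Route C wins 17–7.
No candidate beats all others: Route F beats Route B beats Route C beats Route F, a majority cycle.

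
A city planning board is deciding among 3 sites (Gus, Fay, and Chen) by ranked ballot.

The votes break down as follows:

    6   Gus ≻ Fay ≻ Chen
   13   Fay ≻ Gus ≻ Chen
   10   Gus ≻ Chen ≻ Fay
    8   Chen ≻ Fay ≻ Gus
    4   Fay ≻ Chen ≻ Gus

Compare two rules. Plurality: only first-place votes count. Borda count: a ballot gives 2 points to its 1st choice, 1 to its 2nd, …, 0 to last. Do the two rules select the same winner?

Plurality first-place counts: Gus 16, Fay 17, Chen 8 → Fay.
Borda totals: Gus 45, Fay 48, Chen 30 → Fay.
The two rules agree on Fay.

Yes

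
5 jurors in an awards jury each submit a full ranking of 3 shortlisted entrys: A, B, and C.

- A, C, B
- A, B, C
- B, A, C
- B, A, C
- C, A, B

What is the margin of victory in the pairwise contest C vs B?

Ballots ranking C above B: 2.
Ballots ranking B above C: 3.
B wins 3–2, a margin of 1.

1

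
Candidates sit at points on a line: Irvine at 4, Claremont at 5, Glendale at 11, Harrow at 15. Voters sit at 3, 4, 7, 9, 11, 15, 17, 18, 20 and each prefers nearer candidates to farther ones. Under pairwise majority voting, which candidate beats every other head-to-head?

With single-peaked preferences on a line, the Condorcet winner is the candidate closest to the median voter.
The median voter (position 11) is closest to Glendale at 11.
Check: Glendale vs Irvine — voters closer to Glendale: 6 of 9.

Glendale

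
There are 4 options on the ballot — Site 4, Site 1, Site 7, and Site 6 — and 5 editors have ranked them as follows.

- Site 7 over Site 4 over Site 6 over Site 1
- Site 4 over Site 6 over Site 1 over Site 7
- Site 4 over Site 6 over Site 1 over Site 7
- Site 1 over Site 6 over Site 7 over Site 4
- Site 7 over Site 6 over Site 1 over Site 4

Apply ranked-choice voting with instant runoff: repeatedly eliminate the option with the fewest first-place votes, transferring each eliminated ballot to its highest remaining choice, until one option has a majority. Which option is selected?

Round 1: Site 4 2, Site 7 2, Site 1 1, Site 6 0. Site 6 has the fewest and is eliminated.
Round 2: Site 4 2, Site 7 2, Site 1 1. Site 1 has the fewest and is eliminated.
Round 3: Site 7 3, Site 4 2. Site 7 has a majority.

Site 7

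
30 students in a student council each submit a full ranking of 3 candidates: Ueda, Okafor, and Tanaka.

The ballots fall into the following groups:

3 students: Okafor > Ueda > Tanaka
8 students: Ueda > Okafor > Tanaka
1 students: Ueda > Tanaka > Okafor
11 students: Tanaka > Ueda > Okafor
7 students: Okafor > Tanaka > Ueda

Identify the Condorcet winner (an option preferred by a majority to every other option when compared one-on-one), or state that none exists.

No Condorcet winner

Head-to-head results (30 voters total):
Ueda vs Okafor: Ueda wins 20–10.
Ueda vs Tanaka: Tanaka wins 18–12.
Okafor vs Tanaka: Okafor wins 18–12.
No candidate beats all others: Ueda beats Okafor beats Tanaka beats Ueda, a majority cycle.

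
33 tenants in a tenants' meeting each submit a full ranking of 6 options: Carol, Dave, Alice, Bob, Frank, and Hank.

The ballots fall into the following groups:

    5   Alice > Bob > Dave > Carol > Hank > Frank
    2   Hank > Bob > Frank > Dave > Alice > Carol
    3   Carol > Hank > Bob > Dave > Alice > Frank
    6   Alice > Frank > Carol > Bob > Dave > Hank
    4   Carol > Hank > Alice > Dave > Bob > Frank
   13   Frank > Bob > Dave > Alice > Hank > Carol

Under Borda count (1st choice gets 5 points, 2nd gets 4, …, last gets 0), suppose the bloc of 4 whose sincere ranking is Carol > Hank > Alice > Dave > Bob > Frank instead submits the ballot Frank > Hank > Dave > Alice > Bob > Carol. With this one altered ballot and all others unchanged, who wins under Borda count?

Frank

Borda totals with the altered ballot: Carol 43, Dave 82, Alice 94, Bob 105, Frank 115, Hank 56.
The switch changes the winner from Bob to Frank.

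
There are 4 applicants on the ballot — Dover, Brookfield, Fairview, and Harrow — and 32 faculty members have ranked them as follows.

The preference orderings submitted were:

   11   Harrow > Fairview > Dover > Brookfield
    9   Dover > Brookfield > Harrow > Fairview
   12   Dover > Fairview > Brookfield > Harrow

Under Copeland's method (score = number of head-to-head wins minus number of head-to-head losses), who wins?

Pairwise results:
  Dover vs Brookfield: Dover wins 32–0.
  Dover vs Fairview: Dover wins 21–11.
  Dover vs Harrow: Dover wins 21–11.
  Brookfield vs Fairview: Fairview wins 23–9.
  Brookfield vs Harrow: Brookfield wins 21–11.
  Fairview vs Harrow: Harrow wins 20–12.
Copeland scores (wins − losses):
  Dover: 3 − 0 = 3
  Brookfield: 1 − 2 = -1
  Fairview: 1 − 2 = -1
  Harrow: 1 − 2 = -1
Dover has the best Copeland score.

Dover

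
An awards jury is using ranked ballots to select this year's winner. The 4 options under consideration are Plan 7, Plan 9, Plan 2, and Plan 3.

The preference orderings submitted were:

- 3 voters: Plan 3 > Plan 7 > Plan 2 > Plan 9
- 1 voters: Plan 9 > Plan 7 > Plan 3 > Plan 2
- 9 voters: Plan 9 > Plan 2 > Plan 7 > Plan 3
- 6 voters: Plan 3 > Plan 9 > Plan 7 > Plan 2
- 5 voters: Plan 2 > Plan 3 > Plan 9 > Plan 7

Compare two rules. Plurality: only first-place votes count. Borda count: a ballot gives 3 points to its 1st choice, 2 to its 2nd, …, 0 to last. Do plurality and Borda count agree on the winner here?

Yes

Plurality first-place counts: Plan 7 0, Plan 9 10, Plan 2 5, Plan 3 9 → Plan 9.
Borda totals: Plan 7 23, Plan 9 47, Plan 2 36, Plan 3 38 → Plan 9.
The two rules agree on Plan 9.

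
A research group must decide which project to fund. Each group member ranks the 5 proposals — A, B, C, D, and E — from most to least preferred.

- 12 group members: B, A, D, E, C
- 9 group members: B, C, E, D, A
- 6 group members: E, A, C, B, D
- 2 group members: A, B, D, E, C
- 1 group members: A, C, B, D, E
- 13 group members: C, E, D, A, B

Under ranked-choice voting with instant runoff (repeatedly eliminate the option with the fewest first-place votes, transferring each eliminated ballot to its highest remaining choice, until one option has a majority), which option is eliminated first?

D

Round 1: B 21, C 13, E 6, A 3, D 0. D has the fewest and is eliminated.
Round 2: B 21, C 13, E 6, A 3. A has the fewest and is eliminated.
Round 3: B 23, C 14, E 6. B has a majority.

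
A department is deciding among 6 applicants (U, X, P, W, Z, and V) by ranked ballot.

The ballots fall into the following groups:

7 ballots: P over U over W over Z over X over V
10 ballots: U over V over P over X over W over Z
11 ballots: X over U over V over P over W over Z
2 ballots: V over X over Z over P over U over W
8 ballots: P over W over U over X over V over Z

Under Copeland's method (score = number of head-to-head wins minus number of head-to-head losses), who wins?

U

Pairwise results:
  U vs X: U wins 25–13.
  U vs P: U wins 21–17.
  U vs W: U wins 30–8.
  U vs Z: U wins 36–2.
  U vs V: U wins 36–2.
  X vs P: P wins 25–13.
  X vs W: X wins 23–15.
  X vs Z: X wins 31–7.
  X vs V: X wins 26–12.
  P vs W: P wins 38–0.
  P vs Z: P wins 36–2.
  P vs V: V wins 23–15.
  W vs Z: W wins 36–2.
  W vs V: V wins 23–15.
  Z vs V: V wins 31–7.
Copeland scores (wins − losses):
  U: 5 − 0 = 5
  X: 3 − 2 = 1
  P: 3 − 2 = 1
  W: 1 − 4 = -3
  Z: 0 − 5 = -5
  V: 3 − 2 = 1
U has the best Copeland score.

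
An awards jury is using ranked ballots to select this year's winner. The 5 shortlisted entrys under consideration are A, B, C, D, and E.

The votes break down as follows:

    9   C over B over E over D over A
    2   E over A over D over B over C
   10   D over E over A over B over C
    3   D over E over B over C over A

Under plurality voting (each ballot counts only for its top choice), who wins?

First-place vote totals:
  A: 0
  B: 0
  C: 9
  D: 13
  E: 2
D has the most first-place votes.

D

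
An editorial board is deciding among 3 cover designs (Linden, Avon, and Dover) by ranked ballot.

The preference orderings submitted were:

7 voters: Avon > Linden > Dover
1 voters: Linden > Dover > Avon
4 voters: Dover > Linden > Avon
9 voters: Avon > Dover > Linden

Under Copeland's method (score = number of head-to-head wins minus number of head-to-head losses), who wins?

Avon

Pairwise results:
  Linden vs Avon: Avon wins 16–5.
  Linden vs Dover: Dover wins 13–8.
  Avon vs Dover: Avon wins 16–5.
Copeland scores (wins − losses):
  Linden: 0 − 2 = -2
  Avon: 2 − 0 = 2
  Dover: 1 − 1 = 0
Avon has the best Copeland score.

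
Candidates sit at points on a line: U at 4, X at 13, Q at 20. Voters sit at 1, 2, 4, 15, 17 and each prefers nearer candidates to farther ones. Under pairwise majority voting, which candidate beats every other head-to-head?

With single-peaked preferences on a line, the Condorcet winner is the candidate closest to the median voter.
The median voter (position 4) is closest to U at 4.
Check: U vs Q — voters closer to U: 3 of 5.

U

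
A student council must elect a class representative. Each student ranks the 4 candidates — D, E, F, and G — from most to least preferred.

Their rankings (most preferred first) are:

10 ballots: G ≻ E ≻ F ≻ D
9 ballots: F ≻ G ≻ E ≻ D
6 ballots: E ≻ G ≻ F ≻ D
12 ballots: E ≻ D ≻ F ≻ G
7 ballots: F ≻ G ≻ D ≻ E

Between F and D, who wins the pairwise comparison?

F

Ballots ranking F above D: 10+9+6+7 = 32.
Ballots ranking D above F: 12.
F wins the head-to-head, 32–12.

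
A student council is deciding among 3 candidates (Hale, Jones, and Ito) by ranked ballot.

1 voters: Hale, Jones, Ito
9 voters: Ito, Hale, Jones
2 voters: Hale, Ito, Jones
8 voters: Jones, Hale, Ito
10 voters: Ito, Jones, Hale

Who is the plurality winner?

First-place vote totals:
  Hale: 3
  Jones: 8
  Ito: 19
Ito has the most first-place votes.

Ito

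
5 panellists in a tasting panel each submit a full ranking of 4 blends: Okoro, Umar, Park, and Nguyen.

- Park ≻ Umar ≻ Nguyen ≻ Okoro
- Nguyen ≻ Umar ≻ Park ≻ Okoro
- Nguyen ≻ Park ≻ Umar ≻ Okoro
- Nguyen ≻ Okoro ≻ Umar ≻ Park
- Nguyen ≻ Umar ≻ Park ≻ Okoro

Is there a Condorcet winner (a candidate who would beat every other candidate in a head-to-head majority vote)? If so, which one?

Head-to-head results (5 voters total):
Okoro vs Umar: Umar wins 4–1.
Okoro vs Park: Park wins 4–1.
Okoro vs Nguyen: Nguyen wins 5–0.
Umar vs Park: Umar wins 3–2.
Umar vs Nguyen: Nguyen wins 4–1.
Park vs Nguyen: Nguyen wins 4–1.
Nguyen beats each rival — Okoro (5–0), Umar (4–1), Park (4–1) — so Nguyen is the Condorcet winner.

Nguyen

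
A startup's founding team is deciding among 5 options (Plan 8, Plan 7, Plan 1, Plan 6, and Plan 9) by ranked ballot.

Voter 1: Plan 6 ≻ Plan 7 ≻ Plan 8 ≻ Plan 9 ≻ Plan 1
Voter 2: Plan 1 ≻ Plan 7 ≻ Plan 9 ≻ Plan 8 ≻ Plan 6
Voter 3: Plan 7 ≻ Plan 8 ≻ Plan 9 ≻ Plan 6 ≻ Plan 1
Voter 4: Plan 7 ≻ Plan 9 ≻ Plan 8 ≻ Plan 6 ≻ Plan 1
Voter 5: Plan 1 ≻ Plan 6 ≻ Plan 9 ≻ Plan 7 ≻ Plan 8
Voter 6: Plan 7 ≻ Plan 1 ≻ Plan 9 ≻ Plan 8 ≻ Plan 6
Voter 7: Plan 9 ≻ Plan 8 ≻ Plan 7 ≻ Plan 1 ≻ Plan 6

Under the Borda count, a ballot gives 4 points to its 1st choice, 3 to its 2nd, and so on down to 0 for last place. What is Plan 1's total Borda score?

12

Borda scores:
  Plan 8: 2 + 1 + 3 + 2 + 0 + 1 + 3 = 12
  Plan 7: 3 + 3 + 4 + 4 + 1 + 4 + 2 = 21
  Plan 1: 0 + 4 + 0 + 0 + 4 + 3 + 1 = 12
  Plan 6: 4 + 0 + 1 + 1 + 3 + 0 + 0 = 9
  Plan 9: 1 + 2 + 2 + 3 + 2 + 2 + 4 = 16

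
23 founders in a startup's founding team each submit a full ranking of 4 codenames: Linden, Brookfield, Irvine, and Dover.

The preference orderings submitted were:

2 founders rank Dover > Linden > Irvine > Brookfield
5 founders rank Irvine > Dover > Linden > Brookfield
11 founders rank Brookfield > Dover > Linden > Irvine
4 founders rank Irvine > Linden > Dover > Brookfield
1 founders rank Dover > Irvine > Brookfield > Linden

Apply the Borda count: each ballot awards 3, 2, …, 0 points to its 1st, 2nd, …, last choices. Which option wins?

Dover

Borda scores:
  Linden: 2·2 + 5·1 + 11·1 + 4·2 + 0 = 28
  Brookfield: 2·0 + 5·0 + 11·3 + 4·0 + 1 = 34
  Irvine: 2·1 + 5·3 + 11·0 + 4·3 + 2 = 31
  Dover: 2·3 + 5·2 + 11·2 + 4·1 + 3 = 45
Dover has the highest total.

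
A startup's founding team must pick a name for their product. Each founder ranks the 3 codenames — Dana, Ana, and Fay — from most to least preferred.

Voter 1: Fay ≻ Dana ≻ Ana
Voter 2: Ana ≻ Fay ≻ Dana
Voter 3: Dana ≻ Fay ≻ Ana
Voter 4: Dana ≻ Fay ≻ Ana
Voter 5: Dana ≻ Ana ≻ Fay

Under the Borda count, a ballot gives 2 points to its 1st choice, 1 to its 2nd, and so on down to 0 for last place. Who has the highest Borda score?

Borda scores:
  Dana: 1 + 0 + 2 + 2 + 2 = 7
  Ana: 0 + 2 + 0 + 0 + 1 = 3
  Fay: 2 + 1 + 1 + 1 + 0 = 5
Dana has the highest total.

Dana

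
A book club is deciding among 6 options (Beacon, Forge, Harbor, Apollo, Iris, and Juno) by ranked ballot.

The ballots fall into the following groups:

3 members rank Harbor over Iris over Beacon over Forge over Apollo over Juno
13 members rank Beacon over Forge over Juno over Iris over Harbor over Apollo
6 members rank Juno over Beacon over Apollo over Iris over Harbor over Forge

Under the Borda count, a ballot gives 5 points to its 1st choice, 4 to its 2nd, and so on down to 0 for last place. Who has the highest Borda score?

Borda scores:
  Beacon: 3·3 + 13·5 + 6·4 = 98
  Forge: 3·2 + 13·4 + 6·0 = 58
  Harbor: 3·5 + 13·1 + 6·1 = 34
  Apollo: 3·1 + 13·0 + 6·3 = 21
  Iris: 3·4 + 13·2 + 6·2 = 50
  Juno: 3·0 + 13·3 + 6·5 = 69
Beacon has the highest total.

Beacon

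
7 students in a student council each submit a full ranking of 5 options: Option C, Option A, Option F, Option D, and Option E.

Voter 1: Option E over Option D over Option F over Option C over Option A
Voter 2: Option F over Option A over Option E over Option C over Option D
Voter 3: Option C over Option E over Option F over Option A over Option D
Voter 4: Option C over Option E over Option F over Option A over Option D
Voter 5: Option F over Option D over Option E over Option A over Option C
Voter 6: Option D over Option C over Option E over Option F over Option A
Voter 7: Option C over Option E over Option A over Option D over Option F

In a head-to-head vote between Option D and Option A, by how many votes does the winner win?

Ballots ranking Option D above Option A: 3.
Ballots ranking Option A above Option D: 4.
Option A wins 4–3, a margin of 1.

1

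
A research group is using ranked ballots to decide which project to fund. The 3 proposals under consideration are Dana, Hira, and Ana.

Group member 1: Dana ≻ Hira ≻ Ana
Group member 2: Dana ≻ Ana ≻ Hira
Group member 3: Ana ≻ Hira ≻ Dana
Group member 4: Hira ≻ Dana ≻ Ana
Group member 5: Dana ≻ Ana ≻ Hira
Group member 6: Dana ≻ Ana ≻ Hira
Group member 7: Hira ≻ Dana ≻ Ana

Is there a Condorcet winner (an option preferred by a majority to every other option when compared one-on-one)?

Yes

Head-to-head results (7 voters total):
Dana vs Hira: Dana wins 4–3.
Dana vs Ana: Dana wins 6–1.
Hira vs Ana: Ana wins 4–3.
Dana beats each rival — Hira (4–3), Ana (6–1) — so Dana is the Condorcet winner.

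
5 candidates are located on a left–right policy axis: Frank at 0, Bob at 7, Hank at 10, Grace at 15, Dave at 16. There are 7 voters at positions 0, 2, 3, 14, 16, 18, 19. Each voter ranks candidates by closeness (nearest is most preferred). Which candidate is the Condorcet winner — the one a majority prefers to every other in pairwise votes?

Grace

With single-peaked preferences on a line, the Condorcet winner is the candidate closest to the median voter.
The median voter (position 14) is closest to Grace at 15.
Check: Grace vs Frank — voters closer to Grace: 4 of 7.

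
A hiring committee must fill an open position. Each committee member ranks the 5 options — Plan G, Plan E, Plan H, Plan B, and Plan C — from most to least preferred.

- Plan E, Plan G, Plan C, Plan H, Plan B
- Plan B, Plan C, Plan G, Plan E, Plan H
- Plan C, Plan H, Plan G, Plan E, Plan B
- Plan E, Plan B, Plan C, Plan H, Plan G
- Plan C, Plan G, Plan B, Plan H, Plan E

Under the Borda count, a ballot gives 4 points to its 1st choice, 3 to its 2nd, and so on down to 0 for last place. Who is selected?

Borda scores:
  Plan G: 3 + 2 + 2 + 0 + 3 = 10
  Plan E: 4 + 1 + 1 + 4 + 0 = 10
  Plan H: 1 + 0 + 3 + 1 + 1 = 6
  Plan B: 0 + 4 + 0 + 3 + 2 = 9
  Plan C: 2 + 3 + 4 + 2 + 4 = 15
Plan C has the highest total.

Plan C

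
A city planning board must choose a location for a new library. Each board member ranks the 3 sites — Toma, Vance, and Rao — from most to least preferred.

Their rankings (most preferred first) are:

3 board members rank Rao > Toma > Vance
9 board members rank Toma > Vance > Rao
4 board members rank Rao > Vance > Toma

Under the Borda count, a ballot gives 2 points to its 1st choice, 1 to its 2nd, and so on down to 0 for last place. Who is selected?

Borda scores:
  Toma: 3·1 + 9·2 + 4·0 = 21
  Vance: 3·0 + 9·1 + 4·1 = 13
  Rao: 3·2 + 9·0 + 4·2 = 14
Toma has the highest total.

Toma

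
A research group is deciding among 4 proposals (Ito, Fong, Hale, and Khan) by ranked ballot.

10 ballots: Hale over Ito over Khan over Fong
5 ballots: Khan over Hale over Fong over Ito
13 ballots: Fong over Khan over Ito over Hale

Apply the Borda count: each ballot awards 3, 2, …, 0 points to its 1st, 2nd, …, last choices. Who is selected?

Borda scores:
  Ito: 10·2 + 5·0 + 13·1 = 33
  Fong: 10·0 + 5·1 + 13·3 = 44
  Hale: 10·3 + 5·2 + 13·0 = 40
  Khan: 10·1 + 5·3 + 13·2 = 51
Khan has the highest total.

Khan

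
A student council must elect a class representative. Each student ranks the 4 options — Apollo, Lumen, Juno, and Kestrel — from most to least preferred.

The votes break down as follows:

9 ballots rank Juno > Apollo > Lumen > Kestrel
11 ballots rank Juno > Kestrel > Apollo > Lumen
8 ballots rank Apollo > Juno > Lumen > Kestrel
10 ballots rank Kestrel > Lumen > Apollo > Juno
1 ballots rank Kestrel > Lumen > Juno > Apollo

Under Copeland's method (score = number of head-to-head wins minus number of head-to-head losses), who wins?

Pairwise results:
  Apollo vs Lumen: Apollo wins 28–11.
  Apollo vs Juno: Juno wins 21–18.
  Apollo vs Kestrel: Kestrel wins 22–17.
  Lumen vs Juno: Juno wins 28–11.
  Lumen vs Kestrel: Kestrel wins 22–17.
  Juno vs Kestrel: Juno wins 28–11.
Copeland scores (wins − losses):
  Apollo: 1 − 2 = -1
  Lumen: 0 − 3 = -3
  Juno: 3 − 0 = 3
  Kestrel: 2 − 1 = 1
Juno has the best Copeland score.

Juno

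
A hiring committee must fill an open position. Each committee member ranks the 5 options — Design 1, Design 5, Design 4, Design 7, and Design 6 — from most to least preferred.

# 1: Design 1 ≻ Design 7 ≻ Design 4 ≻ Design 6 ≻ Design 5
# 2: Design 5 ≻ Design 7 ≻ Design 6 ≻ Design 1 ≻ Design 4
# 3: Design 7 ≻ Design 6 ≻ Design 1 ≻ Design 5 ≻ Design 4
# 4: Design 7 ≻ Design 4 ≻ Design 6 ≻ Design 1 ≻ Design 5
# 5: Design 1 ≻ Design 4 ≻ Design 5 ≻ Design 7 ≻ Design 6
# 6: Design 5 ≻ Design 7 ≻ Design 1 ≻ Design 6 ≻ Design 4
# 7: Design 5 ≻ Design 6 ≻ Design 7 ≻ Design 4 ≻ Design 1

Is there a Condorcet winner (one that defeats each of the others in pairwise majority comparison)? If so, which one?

Head-to-head results (7 voters total):
Design 1 vs Design 5: Design 1 wins 4–3.
Design 1 vs Design 4: Design 1 wins 5–2.
Design 1 vs Design 7: Design 7 wins 5–2.
Design 1 vs Design 6: Design 6 wins 4–3.
Design 5 vs Design 4: Design 5 wins 4–3.
Design 5 vs Design 7: Design 5 wins 4–3.
Design 5 vs Design 6: Design 5 wins 4–3.
Design 4 vs Design 7: Design 7 wins 6–1.
Design 4 vs Design 6: Design 6 wins 4–3.
Design 7 vs Design 6: Design 7 wins 6–1.
No candidate beats all others: Design 1 beats Design 5 beats Design 7 beats Design 1, a majority cycle.

No Condorcet winner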